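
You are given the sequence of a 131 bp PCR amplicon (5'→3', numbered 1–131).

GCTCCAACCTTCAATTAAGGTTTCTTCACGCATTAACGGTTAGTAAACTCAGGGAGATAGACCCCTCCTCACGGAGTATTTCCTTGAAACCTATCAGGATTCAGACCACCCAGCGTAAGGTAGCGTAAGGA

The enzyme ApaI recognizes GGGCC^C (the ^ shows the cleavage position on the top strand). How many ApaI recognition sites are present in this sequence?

0

No occurrence of GGGCCC is present in the sequence.
ApaI does not cut: 0 sites.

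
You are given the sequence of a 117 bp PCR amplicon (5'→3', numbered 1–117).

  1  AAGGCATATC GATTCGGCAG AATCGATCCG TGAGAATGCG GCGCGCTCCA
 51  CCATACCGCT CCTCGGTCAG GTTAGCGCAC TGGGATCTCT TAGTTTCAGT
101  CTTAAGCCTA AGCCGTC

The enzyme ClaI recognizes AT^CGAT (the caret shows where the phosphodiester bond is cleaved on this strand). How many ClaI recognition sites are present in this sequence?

ATCGAT occurs starting at positions 8, 22.
ClaI cuts at 2 sites.

2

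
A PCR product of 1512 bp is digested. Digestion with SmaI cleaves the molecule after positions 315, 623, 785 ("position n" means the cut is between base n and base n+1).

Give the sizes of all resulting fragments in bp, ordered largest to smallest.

Linear molecule, 3 cuts → 4 fragments:
  315 − 0 = 315 bp
  623 − 315 = 308 bp
  785 − 623 = 162 bp
  1512 − 785 = 727 bp
Sorted largest to smallest: 727, 315, 308, 162 bp.

727, 315, 308, 162 bp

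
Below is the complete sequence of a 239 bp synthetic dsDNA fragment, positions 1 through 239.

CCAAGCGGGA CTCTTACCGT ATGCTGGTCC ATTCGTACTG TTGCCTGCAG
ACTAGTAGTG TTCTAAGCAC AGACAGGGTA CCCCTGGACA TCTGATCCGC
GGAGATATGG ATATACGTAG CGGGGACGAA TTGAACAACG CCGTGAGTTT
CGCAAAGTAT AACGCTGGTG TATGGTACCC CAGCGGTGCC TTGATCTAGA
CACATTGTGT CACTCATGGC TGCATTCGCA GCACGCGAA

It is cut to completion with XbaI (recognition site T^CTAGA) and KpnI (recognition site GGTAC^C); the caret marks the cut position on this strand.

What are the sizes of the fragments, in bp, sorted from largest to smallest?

97, 81, 44, 17 bp

The XbaI site (TCTAGA) starts at position 195.
XbaI cuts after the first base of each site, so after position 195.
KpnI sites (GGTACC) start at positions 77, 174.
KpnI cuts after base 5 of each site (before the last base), so after positions 81, 178.
Combined cut positions: 81, 178, 195.
Linear molecule, 3 cuts → 4 fragments:
  1–81 → 81 bp
  82–178 → 97 bp
  179–195 → 17 bp
  196–239 → 44 bp
Sorted largest to smallest: 97, 81, 44, 17 bp.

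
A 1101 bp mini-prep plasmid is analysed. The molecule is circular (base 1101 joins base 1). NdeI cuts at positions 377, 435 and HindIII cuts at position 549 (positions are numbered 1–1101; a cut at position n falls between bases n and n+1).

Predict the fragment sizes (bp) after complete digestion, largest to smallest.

929, 114, 58 bp

Combined cut positions (sorted): 377, 435, 549.
Circular molecule, 3 cuts → 3 fragments:
  435 − 377 = 58 bp
  549 − 435 = 114 bp
  wrap: 1101 − 549 + 377 = 929 bp
Sorted largest to smallest: 929, 114, 58 bp.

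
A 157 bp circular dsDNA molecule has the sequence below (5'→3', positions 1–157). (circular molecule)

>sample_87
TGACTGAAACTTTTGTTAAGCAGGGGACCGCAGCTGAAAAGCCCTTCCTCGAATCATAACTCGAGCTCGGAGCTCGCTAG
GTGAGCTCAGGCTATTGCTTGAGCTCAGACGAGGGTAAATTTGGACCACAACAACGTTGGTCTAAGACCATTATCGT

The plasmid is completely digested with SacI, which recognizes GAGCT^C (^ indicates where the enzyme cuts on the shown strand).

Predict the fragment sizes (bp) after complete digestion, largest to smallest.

119, 18, 13, 7 bp

SacI sites (GAGCTC) start at positions 63, 70, 83, 101.
SacI cuts after base 5 of each site (before the last base), so after positions 67, 74, 87, 105.
Circular molecule, 4 cuts → 4 fragments:
  68–74 → 7 bp
  75–87 → 13 bp
  88–105 → 18 bp
  106–157 then 1–67 → 52 + 67 = 119 bp
Sorted largest to smallest: 119, 18, 13, 7 bp.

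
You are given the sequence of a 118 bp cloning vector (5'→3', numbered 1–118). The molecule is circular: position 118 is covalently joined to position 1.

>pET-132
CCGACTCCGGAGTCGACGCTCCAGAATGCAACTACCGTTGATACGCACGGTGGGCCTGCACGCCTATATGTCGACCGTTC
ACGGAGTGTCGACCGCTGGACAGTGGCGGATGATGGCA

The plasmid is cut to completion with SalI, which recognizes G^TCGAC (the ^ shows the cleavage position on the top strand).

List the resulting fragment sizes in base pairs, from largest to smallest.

58, 42, 18 bp

SalI sites (GTCGAC) start at positions 12, 70, 88.
SalI cuts after the first base of each site, so after positions 12, 70, 88.
Circular molecule, 3 cuts → 3 fragments:
  13–70 → 58 bp
  71–88 → 18 bp
  89–118 then 1–12 → 30 + 12 = 42 bp
Sorted largest to smallest: 58, 42, 18 bp.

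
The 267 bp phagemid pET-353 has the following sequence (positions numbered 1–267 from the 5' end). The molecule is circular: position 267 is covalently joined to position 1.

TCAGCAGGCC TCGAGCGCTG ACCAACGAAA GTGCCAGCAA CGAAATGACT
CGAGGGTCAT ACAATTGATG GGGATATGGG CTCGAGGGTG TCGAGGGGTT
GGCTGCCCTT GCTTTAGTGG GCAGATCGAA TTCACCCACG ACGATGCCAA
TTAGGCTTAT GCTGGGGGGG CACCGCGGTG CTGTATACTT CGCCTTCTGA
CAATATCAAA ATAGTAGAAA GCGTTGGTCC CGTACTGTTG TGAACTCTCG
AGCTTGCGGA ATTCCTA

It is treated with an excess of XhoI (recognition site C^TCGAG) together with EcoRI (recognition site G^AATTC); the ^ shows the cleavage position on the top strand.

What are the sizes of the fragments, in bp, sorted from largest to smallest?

XhoI sites (CTCGAG) start at positions 10, 49, 81, 247.
XhoI cuts after the first base of each site, so after positions 10, 49, 81, 247.
EcoRI sites (GAATTC) start at positions 128, 259.
EcoRI cuts after the first base of each site, so after positions 128, 259.
Combined cut positions: 10, 49, 81, 128, 247, 259.
Circular molecule, 6 cuts → 6 fragments:
  11–49 → 39 bp
  50–81 → 32 bp
  82–128 → 47 bp
  129–247 → 119 bp
  248–259 → 12 bp
  260–267 then 1–10 → 8 + 10 = 18 bp
Sorted largest to smallest: 119, 47, 39, 32, 18, 12 bp.

119, 47, 39, 32, 18, 12 bp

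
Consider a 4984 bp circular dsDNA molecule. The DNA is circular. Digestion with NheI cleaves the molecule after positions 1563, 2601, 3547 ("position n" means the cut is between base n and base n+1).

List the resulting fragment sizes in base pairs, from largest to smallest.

Circular molecule, 3 cuts → 3 fragments:
  2601 − 1563 = 1038 bp
  3547 − 2601 = 946 bp
  wrap: 4984 − 3547 + 1563 = 3000 bp
Sorted largest to smallest: 3000, 1038, 946 bp.

3000, 1038, 946 bp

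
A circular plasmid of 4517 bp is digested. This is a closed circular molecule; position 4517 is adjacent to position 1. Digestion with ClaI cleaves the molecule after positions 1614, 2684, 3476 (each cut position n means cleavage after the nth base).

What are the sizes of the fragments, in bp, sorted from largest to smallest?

Circular molecule, 3 cuts → 3 fragments:
  2684 − 1614 = 1070 bp
  3476 − 2684 = 792 bp
  wrap: 4517 − 3476 + 1614 = 2655 bp
Sorted largest to smallest: 2655, 1070, 792 bp.

2655, 1070, 792 bp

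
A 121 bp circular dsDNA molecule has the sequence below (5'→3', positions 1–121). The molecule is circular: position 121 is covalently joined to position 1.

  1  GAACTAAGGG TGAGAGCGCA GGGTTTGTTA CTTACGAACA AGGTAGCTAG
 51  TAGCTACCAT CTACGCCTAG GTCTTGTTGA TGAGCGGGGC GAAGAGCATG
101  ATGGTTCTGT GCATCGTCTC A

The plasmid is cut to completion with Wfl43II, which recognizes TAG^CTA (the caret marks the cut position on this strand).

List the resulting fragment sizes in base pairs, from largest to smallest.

114, 7 bp

Wfl43II sites (TAGCTA) start at positions 44, 51.
Wfl43II cuts after base 3 of each site, so after positions 46, 53.
Circular molecule, 2 cuts → 2 fragments:
  47–53 → 7 bp
  54–121 then 1–46 → 68 + 46 = 114 bp
Sorted largest to smallest: 114, 7 bp.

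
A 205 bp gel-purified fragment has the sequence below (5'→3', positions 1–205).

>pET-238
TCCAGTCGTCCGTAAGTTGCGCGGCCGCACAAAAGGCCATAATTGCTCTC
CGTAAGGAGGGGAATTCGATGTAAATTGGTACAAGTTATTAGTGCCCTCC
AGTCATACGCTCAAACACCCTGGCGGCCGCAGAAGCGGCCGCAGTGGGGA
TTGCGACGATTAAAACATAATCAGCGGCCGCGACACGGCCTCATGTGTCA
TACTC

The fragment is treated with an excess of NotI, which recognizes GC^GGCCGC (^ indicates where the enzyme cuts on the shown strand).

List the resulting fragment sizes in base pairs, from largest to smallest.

102, 39, 30, 22, 12 bp

NotI sites (GCGGCCGC) start at positions 21, 123, 135, 174.
NotI cuts after base 2 of each site, so after positions 22, 124, 136, 175.
Linear molecule, 4 cuts → 5 fragments:
  1–22 → 22 bp
  23–124 → 102 bp
  125–136 → 12 bp
  137–175 → 39 bp
  176–205 → 30 bp
Sorted largest to smallest: 102, 39, 30, 22, 12 bp.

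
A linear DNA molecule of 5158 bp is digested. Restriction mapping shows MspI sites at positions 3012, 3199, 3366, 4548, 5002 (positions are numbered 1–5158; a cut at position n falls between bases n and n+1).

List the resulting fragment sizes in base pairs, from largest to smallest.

Linear molecule, 5 cuts → 6 fragments:
  3012 − 0 = 3012 bp
  3199 − 3012 = 187 bp
  3366 − 3199 = 167 bp
  4548 − 3366 = 1182 bp
  5002 − 4548 = 454 bp
  5158 − 5002 = 156 bp
Sorted largest to smallest: 3012, 1182, 454, 187, 167, 156 bp.

3012, 1182, 454, 187, 167, 156 bp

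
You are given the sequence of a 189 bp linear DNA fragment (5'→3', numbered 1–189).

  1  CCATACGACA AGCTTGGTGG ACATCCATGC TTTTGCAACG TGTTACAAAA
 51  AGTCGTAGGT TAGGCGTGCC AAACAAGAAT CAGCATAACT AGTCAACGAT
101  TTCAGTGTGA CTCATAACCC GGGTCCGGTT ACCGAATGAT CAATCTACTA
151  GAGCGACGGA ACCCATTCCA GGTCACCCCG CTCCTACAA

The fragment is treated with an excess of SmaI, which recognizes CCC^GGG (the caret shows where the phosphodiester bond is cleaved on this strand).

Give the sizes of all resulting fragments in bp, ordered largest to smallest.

The SmaI site (CCCGGG) starts at position 118.
SmaI cuts after base 3 of each site, so after position 120.
Linear molecule, 1 cut → 2 fragments:
  1–120 → 120 bp
  121–189 → 69 bp
Sorted largest to smallest: 120, 69 bp.

120, 69 bp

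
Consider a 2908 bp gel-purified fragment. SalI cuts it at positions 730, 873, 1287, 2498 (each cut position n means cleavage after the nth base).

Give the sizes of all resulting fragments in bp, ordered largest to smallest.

Linear molecule, 4 cuts → 5 fragments:
  730 − 0 = 730 bp
  873 − 730 = 143 bp
  1287 − 873 = 414 bp
  2498 − 1287 = 1211 bp
  2908 − 2498 = 410 bp
Sorted largest to smallest: 1211, 730, 414, 410, 143 bp.

1211, 730, 414, 410, 143 bp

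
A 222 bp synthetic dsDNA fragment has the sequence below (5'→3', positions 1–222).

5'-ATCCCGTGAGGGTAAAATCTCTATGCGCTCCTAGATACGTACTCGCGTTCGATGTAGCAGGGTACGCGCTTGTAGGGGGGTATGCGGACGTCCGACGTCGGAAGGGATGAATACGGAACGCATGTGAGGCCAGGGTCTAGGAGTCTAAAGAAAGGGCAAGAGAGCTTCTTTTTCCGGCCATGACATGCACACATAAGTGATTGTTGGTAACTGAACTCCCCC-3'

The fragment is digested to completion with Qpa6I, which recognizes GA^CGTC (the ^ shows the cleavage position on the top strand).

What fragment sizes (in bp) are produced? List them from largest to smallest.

127, 88, 7 bp

Qpa6I sites (GACGTC) start at positions 87, 94.
Qpa6I cuts after base 2 of each site, so after positions 88, 95.
Linear molecule, 2 cuts → 3 fragments:
  1–88 → 88 bp
  89–95 → 7 bp
  96–222 → 127 bp
Sorted largest to smallest: 127, 88, 7 bp.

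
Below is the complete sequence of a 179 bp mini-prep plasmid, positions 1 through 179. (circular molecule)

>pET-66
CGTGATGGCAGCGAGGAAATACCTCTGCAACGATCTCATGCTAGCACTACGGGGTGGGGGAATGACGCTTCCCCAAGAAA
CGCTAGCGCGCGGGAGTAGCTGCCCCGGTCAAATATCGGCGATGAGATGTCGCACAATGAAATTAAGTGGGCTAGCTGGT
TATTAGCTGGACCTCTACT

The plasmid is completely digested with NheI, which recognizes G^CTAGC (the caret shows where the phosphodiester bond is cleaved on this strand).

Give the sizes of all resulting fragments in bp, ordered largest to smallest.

69, 68, 42 bp

NheI sites (GCTAGC) start at positions 40, 82, 151.
NheI cuts after the first base of each site, so after positions 40, 82, 151.
Circular molecule, 3 cuts → 3 fragments:
  41–82 → 42 bp
  83–151 → 69 bp
  152–179 then 1–40 → 28 + 40 = 68 bp
Sorted largest to smallest: 69, 68, 42 bp.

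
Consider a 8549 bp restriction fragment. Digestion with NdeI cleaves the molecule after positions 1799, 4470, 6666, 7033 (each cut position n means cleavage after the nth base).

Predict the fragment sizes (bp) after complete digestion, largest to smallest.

Linear molecule, 4 cuts → 5 fragments:
  1799 − 0 = 1799 bp
  4470 − 1799 = 2671 bp
  6666 − 4470 = 2196 bp
  7033 − 6666 = 367 bp
  8549 − 7033 = 1516 bp
Sorted largest to smallest: 2671, 2196, 1799, 1516, 367 bp.

2671, 2196, 1799, 1516, 367 bp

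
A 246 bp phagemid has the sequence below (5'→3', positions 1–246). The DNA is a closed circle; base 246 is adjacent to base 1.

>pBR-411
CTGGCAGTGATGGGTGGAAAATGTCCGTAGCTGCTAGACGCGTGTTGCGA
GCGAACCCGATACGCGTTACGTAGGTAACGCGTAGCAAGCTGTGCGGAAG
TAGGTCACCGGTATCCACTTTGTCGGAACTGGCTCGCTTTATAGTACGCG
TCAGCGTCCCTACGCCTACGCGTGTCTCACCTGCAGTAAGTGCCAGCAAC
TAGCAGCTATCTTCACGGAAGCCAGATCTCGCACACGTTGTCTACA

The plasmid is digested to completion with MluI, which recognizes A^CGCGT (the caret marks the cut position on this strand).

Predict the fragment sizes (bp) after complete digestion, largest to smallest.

116, 68, 24, 22, 16 bp

MluI sites (ACGCGT) start at positions 38, 62, 78, 146, 168.
MluI cuts after the first base of each site, so after positions 38, 62, 78, 146, 168.
Circular molecule, 5 cuts → 5 fragments:
  39–62 → 24 bp
  63–78 → 16 bp
  79–146 → 68 bp
  147–168 → 22 bp
  169–246 then 1–38 → 78 + 38 = 116 bp
Sorted largest to smallest: 116, 68, 24, 22, 16 bp.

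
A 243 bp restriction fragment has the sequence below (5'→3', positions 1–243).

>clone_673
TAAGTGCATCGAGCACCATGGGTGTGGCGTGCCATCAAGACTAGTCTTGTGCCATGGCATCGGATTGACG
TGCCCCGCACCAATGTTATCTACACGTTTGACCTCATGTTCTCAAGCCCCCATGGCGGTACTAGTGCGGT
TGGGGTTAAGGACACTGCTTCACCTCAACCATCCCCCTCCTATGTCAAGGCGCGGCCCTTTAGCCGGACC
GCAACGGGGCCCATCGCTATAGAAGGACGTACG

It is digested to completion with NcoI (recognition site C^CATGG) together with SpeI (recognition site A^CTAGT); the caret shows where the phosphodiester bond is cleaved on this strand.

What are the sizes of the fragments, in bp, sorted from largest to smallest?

NcoI sites (CCATGG) start at positions 16, 52, 120.
NcoI cuts after the first base of each site, so after positions 16, 52, 120.
SpeI sites (ACTAGT) start at positions 40, 130.
SpeI cuts after the first base of each site, so after positions 40, 130.
Combined cut positions: 16, 40, 52, 120, 130.
Linear molecule, 5 cuts → 6 fragments:
  1–16 → 16 bp
  17–40 → 24 bp
  41–52 → 12 bp
  53–120 → 68 bp
  121–130 → 10 bp
  131–243 → 113 bp
Sorted largest to smallest: 113, 68, 24, 16, 12, 10 bp.

113, 68, 24, 16, 12, 10 bp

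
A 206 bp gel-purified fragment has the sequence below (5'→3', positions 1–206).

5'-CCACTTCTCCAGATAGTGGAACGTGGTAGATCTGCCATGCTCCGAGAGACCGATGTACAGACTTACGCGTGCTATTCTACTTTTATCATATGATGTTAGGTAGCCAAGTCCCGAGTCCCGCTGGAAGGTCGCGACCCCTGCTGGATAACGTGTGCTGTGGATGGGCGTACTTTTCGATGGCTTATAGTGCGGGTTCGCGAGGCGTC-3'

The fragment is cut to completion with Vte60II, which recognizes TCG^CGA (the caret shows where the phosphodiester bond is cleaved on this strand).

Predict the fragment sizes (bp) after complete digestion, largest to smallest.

Vte60II sites (TCGCGA) start at positions 129, 195.
Vte60II cuts after base 3 of each site, so after positions 131, 197.
Linear molecule, 2 cuts → 3 fragments:
  1–131 → 131 bp
  132–197 → 66 bp
  198–206 → 9 bp
Sorted largest to smallest: 131, 66, 9 bp.

131, 66, 9 bp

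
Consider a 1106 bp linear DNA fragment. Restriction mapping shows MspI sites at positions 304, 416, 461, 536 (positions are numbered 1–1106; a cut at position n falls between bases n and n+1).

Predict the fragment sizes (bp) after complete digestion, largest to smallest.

Linear molecule, 4 cuts → 5 fragments:
  304 − 0 = 304 bp
  416 − 304 = 112 bp
  461 − 416 = 45 bp
  536 − 461 = 75 bp
  1106 − 536 = 570 bp
Sorted largest to smallest: 570, 304, 112, 75, 45 bp.

570, 304, 112, 75, 45 bp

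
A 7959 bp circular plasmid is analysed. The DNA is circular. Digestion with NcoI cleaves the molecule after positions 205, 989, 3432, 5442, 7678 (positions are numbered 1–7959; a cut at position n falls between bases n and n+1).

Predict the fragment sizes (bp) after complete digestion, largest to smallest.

Circular molecule, 5 cuts → 5 fragments:
  989 − 205 = 784 bp
  3432 − 989 = 2443 bp
  5442 − 3432 = 2010 bp
  7678 − 5442 = 2236 bp
  wrap: 7959 − 7678 + 205 = 486 bp
Sorted largest to smallest: 2443, 2236, 2010, 784, 486 bp.

2443, 2236, 2010, 784, 486 bp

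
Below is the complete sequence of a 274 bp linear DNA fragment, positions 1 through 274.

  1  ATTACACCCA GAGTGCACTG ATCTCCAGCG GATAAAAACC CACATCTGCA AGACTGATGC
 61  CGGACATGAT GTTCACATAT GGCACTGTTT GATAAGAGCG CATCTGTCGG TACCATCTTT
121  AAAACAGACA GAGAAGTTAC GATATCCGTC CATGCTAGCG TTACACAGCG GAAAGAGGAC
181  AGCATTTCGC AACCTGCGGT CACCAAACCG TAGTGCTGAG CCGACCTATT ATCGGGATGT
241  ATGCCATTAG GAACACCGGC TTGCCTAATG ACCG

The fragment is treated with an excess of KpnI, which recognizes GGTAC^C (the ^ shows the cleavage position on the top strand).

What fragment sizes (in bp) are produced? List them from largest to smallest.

The KpnI site (GGTACC) starts at position 109.
KpnI cuts after base 5 of each site (before the last base), so after position 113.
Linear molecule, 1 cut → 2 fragments:
  1–113 → 113 bp
  114–274 → 161 bp
Sorted largest to smallest: 161, 113 bp.

161, 113 bp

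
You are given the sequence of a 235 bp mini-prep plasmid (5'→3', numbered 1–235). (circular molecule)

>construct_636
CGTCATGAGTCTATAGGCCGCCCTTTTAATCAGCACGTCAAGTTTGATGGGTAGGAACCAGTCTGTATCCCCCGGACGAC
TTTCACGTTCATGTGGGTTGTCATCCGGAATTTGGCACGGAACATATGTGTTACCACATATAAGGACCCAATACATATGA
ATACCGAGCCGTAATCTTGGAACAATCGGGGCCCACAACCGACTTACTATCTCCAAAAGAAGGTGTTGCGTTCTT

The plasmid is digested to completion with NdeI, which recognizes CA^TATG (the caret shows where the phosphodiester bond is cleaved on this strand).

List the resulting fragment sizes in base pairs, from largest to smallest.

204, 31 bp

NdeI sites (CATATG) start at positions 123, 154.
NdeI cuts after base 2 of each site, so after positions 124, 155.
Circular molecule, 2 cuts → 2 fragments:
  125–155 → 31 bp
  156–235 then 1–124 → 80 + 124 = 204 bp
Sorted largest to smallest: 204, 31 bp.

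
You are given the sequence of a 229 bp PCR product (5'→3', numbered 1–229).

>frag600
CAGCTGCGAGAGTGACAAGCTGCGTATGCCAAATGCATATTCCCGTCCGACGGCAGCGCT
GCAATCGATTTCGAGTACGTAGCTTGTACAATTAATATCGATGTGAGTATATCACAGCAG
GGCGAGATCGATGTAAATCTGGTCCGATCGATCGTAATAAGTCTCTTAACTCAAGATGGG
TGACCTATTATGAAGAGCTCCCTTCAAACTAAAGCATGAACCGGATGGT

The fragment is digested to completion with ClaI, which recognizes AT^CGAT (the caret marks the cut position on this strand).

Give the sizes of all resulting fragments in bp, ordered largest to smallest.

ClaI sites (ATCGAT) start at positions 64, 97, 127, 147.
ClaI cuts after base 2 of each site, so after positions 65, 98, 128, 148.
Linear molecule, 4 cuts → 5 fragments:
  1–65 → 65 bp
  66–98 → 33 bp
  99–128 → 30 bp
  129–148 → 20 bp
  149–229 → 81 bp
Sorted largest to smallest: 81, 65, 33, 30, 20 bp.

81, 65, 33, 30, 20 bp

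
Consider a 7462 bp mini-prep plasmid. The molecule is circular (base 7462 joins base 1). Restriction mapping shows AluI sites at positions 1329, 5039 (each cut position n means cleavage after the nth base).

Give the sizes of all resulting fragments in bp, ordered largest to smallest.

Circular molecule, 2 cuts → 2 fragments:
  5039 − 1329 = 3710 bp
  wrap: 7462 − 5039 + 1329 = 3752 bp
Sorted largest to smallest: 3752, 3710 bp.

3752, 3710 bp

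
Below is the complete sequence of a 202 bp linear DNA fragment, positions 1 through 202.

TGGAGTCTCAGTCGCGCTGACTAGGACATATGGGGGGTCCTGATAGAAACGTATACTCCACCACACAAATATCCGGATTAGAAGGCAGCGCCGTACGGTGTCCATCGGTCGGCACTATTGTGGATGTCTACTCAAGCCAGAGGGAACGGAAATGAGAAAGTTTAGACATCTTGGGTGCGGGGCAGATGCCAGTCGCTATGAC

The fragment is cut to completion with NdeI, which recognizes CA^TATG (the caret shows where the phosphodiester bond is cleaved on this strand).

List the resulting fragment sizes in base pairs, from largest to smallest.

The NdeI site (CATATG) starts at position 27.
NdeI cuts after base 2 of each site, so after position 28.
Linear molecule, 1 cut → 2 fragments:
  1–28 → 28 bp
  29–202 → 174 bp
Sorted largest to smallest: 174, 28 bp.

174, 28 bp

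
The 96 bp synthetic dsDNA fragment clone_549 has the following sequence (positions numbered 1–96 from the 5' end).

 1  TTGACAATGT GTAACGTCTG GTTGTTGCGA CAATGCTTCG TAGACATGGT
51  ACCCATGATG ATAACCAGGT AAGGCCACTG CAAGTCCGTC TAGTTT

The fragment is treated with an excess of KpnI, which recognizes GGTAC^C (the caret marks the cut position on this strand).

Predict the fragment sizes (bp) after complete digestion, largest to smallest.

52, 44 bp

The KpnI site (GGTACC) starts at position 48.
KpnI cuts after base 5 of each site (before the last base), so after position 52.
Linear molecule, 1 cut → 2 fragments:
  1–52 → 52 bp
  53–96 → 44 bp
Sorted largest to smallest: 52, 44 bp.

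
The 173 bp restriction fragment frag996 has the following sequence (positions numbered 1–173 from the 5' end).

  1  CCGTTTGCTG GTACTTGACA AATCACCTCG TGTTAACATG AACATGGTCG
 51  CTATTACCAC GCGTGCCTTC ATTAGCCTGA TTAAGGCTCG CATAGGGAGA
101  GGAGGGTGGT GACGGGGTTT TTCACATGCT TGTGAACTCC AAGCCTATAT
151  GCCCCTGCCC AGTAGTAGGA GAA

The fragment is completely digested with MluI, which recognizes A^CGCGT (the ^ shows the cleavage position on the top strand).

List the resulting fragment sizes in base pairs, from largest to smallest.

114, 59 bp

The MluI site (ACGCGT) starts at position 59.
MluI cuts after the first base of each site, so after position 59.
Linear molecule, 1 cut → 2 fragments:
  1–59 → 59 bp
  60–173 → 114 bp
Sorted largest to smallest: 114, 59 bp.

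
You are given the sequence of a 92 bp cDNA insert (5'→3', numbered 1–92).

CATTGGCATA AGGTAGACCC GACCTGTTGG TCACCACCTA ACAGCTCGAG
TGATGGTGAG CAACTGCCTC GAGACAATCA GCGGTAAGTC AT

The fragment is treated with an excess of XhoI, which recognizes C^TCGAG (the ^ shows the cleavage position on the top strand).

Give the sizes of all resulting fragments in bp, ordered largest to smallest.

45, 24, 23 bp

XhoI sites (CTCGAG) start at positions 45, 68.
XhoI cuts after the first base of each site, so after positions 45, 68.
Linear molecule, 2 cuts → 3 fragments:
  1–45 → 45 bp
  46–68 → 23 bp
  69–92 → 24 bp
Sorted largest to smallest: 45, 24, 23 bp.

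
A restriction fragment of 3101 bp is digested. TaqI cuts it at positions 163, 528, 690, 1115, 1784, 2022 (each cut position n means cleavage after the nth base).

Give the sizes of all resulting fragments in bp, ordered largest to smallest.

1079, 669, 425, 365, 238, 163, 162 bp

Linear molecule, 6 cuts → 7 fragments:
  163 − 0 = 163 bp
  528 − 163 = 365 bp
  690 − 528 = 162 bp
  1115 − 690 = 425 bp
  1784 − 1115 = 669 bp
  2022 − 1784 = 238 bp
  3101 − 2022 = 1079 bp
Sorted largest to smallest: 1079, 669, 425, 365, 238, 163, 162 bp.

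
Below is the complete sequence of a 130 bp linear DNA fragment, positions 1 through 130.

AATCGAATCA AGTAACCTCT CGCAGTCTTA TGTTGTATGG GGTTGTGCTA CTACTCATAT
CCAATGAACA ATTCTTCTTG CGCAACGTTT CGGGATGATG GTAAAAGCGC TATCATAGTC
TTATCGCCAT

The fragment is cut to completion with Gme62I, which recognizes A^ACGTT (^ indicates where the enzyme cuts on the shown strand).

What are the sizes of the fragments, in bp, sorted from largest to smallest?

84, 46 bp

The Gme62I site (AACGTT) starts at position 84.
Gme62I cuts after the first base of each site, so after position 84.
Linear molecule, 1 cut → 2 fragments:
  1–84 → 84 bp
  85–130 → 46 bp
Sorted largest to smallest: 84, 46 bp.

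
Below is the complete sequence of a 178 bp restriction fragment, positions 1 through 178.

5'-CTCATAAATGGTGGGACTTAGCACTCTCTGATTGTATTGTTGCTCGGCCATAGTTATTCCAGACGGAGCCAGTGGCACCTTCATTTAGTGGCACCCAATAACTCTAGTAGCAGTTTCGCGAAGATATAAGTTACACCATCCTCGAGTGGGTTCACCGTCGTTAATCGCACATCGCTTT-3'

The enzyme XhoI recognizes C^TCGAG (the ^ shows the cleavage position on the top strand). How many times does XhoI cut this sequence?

CTCGAG occurs starting at position 141.
XhoI cuts at 1 site.

1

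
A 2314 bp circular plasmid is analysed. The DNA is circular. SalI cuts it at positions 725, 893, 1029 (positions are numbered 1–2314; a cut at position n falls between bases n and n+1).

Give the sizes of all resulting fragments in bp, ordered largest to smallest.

Circular molecule, 3 cuts → 3 fragments:
  893 − 725 = 168 bp
  1029 − 893 = 136 bp
  wrap: 2314 − 1029 + 725 = 2010 bp
Sorted largest to smallest: 2010, 168, 136 bp.

2010, 168, 136 bp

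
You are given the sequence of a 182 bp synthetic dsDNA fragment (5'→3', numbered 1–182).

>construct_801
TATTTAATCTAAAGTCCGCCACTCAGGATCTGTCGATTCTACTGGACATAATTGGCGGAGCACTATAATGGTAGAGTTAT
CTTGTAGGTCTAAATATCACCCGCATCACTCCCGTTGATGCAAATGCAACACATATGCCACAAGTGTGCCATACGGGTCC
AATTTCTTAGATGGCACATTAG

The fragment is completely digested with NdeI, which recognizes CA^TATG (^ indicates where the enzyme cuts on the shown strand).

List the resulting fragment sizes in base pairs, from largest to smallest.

The NdeI site (CATATG) starts at position 132.
NdeI cuts after base 2 of each site, so after position 133.
Linear molecule, 1 cut → 2 fragments:
  1–133 → 133 bp
  134–182 → 49 bp
Sorted largest to smallest: 133, 49 bp.

133, 49 bp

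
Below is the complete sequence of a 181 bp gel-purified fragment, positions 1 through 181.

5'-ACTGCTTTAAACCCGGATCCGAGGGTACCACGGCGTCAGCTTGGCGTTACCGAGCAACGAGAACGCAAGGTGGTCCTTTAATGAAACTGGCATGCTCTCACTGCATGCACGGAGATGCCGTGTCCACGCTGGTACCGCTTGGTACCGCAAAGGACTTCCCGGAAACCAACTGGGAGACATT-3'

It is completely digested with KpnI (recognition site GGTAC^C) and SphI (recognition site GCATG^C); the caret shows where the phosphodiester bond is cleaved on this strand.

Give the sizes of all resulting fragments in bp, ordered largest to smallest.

66, 36, 28, 28, 13, 10 bp

KpnI sites (GGTACC) start at positions 24, 131, 141.
KpnI cuts after base 5 of each site (before the last base), so after positions 28, 135, 145.
SphI sites (GCATGC) start at positions 90, 103.
SphI cuts after base 5 of each site (before the last base), so after positions 94, 107.
Combined cut positions: 28, 94, 107, 135, 145.
Linear molecule, 5 cuts → 6 fragments:
  1–28 → 28 bp
  29–94 → 66 bp
  95–107 → 13 bp
  108–135 → 28 bp
  136–145 → 10 bp
  146–181 → 36 bp
Sorted largest to smallest: 66, 36, 28, 28, 13, 10 bp.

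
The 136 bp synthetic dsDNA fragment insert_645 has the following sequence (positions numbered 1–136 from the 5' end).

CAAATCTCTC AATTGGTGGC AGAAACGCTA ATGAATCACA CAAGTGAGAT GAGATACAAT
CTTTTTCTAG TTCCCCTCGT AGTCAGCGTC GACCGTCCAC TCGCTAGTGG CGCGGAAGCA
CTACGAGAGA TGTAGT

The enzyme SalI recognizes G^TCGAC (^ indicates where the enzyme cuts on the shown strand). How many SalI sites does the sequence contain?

1

GTCGAC occurs starting at position 88.
SalI cuts at 1 site.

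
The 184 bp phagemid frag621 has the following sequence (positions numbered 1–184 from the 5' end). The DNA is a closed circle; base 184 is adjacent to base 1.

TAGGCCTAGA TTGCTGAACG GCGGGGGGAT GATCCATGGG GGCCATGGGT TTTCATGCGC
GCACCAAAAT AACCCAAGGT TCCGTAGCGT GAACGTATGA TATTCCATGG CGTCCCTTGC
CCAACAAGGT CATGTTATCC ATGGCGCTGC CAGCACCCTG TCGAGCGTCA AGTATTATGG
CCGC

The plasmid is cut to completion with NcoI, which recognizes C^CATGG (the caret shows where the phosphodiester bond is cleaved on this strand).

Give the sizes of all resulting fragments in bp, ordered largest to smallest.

79, 62, 34, 9 bp

NcoI sites (CCATGG) start at positions 34, 43, 105, 139.
NcoI cuts after the first base of each site, so after positions 34, 43, 105, 139.
Circular molecule, 4 cuts → 4 fragments:
  35–43 → 9 bp
  44–105 → 62 bp
  106–139 → 34 bp
  140–184 then 1–34 → 45 + 34 = 79 bp
Sorted largest to smallest: 79, 62, 34, 9 bp.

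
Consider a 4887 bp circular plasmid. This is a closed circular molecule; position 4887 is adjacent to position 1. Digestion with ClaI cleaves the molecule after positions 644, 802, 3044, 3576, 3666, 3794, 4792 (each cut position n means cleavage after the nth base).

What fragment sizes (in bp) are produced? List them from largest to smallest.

Circular molecule, 7 cuts → 7 fragments:
  802 − 644 = 158 bp
  3044 − 802 = 2242 bp
  3576 − 3044 = 532 bp
  3666 − 3576 = 90 bp
  3794 − 3666 = 128 bp
  4792 − 3794 = 998 bp
  wrap: 4887 − 4792 + 644 = 739 bp
Sorted largest to smallest: 2242, 998, 739, 532, 158, 128, 90 bp.

2242, 998, 739, 532, 158, 128, 90 bp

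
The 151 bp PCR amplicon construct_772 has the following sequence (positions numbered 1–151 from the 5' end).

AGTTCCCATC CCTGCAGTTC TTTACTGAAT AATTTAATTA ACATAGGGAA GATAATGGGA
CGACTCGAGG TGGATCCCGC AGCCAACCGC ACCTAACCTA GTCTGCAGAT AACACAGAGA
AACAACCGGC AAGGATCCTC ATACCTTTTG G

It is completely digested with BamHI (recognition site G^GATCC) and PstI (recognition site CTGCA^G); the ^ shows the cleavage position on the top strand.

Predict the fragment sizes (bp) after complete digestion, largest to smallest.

56, 35, 26, 18, 16 bp

BamHI sites (GGATCC) start at positions 72, 133.
BamHI cuts after the first base of each site, so after positions 72, 133.
PstI sites (CTGCAG) start at positions 12, 103.
PstI cuts after base 5 of each site (before the last base), so after positions 16, 107.
Combined cut positions: 16, 72, 107, 133.
Linear molecule, 4 cuts → 5 fragments:
  1–16 → 16 bp
  17–72 → 56 bp
  73–107 → 35 bp
  108–133 → 26 bp
  134–151 → 18 bp
Sorted largest to smallest: 56, 35, 26, 18, 16 bp.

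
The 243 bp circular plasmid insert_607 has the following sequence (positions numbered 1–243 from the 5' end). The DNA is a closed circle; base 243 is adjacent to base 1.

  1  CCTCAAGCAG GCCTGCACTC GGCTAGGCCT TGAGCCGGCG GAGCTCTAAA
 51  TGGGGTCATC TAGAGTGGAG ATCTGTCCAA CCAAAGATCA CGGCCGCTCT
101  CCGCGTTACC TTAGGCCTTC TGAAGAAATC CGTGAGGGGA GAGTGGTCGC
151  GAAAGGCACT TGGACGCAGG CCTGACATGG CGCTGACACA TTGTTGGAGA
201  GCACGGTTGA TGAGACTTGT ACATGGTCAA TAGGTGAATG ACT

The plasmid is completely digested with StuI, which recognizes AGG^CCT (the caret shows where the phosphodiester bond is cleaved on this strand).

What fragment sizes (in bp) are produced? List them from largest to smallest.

StuI sites (AGGCCT) start at positions 9, 25, 113, 168.
StuI cuts after base 3 of each site, so after positions 11, 27, 115, 170.
Circular molecule, 4 cuts → 4 fragments:
  12–27 → 16 bp
  28–115 → 88 bp
  116–170 → 55 bp
  171–243 then 1–11 → 73 + 11 = 84 bp
Sorted largest to smallest: 88, 84, 55, 16 bp.

88, 84, 55, 16 bp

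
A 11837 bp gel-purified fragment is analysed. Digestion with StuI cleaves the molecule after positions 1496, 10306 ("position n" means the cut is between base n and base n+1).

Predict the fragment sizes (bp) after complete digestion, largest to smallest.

Linear molecule, 2 cuts → 3 fragments:
  1496 − 0 = 1496 bp
  10306 − 1496 = 8810 bp
  11837 − 10306 = 1531 bp
Sorted largest to smallest: 8810, 1531, 1496 bp.

8810, 1531, 1496 bp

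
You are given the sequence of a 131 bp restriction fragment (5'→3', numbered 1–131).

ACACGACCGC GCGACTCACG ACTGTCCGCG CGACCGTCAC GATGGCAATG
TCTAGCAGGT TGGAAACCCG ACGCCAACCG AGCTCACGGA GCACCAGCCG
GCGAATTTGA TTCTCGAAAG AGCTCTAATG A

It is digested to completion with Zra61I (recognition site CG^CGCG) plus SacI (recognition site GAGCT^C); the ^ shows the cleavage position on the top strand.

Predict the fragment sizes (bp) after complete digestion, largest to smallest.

Zra61I sites (CGCGCG) start at positions 8, 27.
Zra61I cuts after base 2 of each site, so after positions 9, 28.
SacI sites (GAGCTC) start at positions 80, 120.
SacI cuts after base 5 of each site (before the last base), so after positions 84, 124.
Combined cut positions: 9, 28, 84, 124.
Linear molecule, 4 cuts → 5 fragments:
  1–9 → 9 bp
  10–28 → 19 bp
  29–84 → 56 bp
  85–124 → 40 bp
  125–131 → 7 bp
Sorted largest to smallest: 56, 40, 19, 9, 7 bp.

56, 40, 19, 9, 7 bp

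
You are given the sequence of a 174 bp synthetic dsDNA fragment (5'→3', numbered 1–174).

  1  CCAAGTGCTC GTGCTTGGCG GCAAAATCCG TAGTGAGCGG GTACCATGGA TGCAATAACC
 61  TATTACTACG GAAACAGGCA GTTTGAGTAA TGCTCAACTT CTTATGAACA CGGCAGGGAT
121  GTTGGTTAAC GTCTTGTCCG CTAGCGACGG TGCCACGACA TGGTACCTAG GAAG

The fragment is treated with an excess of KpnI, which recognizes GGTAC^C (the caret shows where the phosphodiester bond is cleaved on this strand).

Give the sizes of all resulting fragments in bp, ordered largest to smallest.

122, 44, 8 bp

KpnI sites (GGTACC) start at positions 40, 162.
KpnI cuts after base 5 of each site (before the last base), so after positions 44, 166.
Linear molecule, 2 cuts → 3 fragments:
  1–44 → 44 bp
  45–166 → 122 bp
  167–174 → 8 bp
Sorted largest to smallest: 122, 44, 8 bp.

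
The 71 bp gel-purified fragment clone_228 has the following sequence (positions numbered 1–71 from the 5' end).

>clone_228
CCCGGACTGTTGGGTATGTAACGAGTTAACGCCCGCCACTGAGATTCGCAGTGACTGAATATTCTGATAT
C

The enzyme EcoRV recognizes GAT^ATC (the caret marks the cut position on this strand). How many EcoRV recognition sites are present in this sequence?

1

GATATC occurs starting at position 66.
EcoRV cuts at 1 site.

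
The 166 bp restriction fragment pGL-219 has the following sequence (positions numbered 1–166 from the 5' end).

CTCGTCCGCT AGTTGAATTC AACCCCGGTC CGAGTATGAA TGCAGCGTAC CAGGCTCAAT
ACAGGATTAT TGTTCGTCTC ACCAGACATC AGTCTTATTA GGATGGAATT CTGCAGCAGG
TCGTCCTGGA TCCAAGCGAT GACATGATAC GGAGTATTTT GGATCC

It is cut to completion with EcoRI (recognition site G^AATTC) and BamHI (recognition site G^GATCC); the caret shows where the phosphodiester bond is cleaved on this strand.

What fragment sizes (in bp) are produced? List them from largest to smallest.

EcoRI sites (GAATTC) start at positions 15, 106.
EcoRI cuts after the first base of each site, so after positions 15, 106.
BamHI sites (GGATCC) start at positions 128, 161.
BamHI cuts after the first base of each site, so after positions 128, 161.
Combined cut positions: 15, 106, 128, 161.
Linear molecule, 4 cuts → 5 fragments:
  1–15 → 15 bp
  16–106 → 91 bp
  107–128 → 22 bp
  129–161 → 33 bp
  162–166 → 5 bp
Sorted largest to smallest: 91, 33, 22, 15, 5 bp.

91, 33, 22, 15, 5 bp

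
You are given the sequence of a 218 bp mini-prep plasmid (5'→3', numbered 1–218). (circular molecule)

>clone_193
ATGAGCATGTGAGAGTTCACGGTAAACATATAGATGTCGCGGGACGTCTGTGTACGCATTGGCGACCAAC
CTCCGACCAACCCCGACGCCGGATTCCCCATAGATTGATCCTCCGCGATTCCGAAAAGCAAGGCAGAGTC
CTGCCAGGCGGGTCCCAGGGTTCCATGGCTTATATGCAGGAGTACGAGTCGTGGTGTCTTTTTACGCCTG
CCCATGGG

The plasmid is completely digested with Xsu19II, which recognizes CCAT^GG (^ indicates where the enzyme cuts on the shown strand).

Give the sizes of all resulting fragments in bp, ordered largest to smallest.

Xsu19II sites (CCATGG) start at positions 163, 212.
Xsu19II cuts after base 4 of each site, so after positions 166, 215.
Circular molecule, 2 cuts → 2 fragments:
  167–215 → 49 bp
  216–218 then 1–166 → 3 + 166 = 169 bp
Sorted largest to smallest: 169, 49 bp.

169, 49 bp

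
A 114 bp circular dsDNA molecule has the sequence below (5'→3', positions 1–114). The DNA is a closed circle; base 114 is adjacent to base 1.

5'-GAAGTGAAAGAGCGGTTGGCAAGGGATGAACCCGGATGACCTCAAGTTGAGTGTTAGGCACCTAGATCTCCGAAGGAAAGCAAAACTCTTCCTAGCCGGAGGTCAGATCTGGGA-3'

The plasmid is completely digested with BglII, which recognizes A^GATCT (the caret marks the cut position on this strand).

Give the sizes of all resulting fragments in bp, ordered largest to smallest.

73, 41 bp

BglII sites (AGATCT) start at positions 64, 105.
BglII cuts after the first base of each site, so after positions 64, 105.
Circular molecule, 2 cuts → 2 fragments:
  65–105 → 41 bp
  106–114 then 1–64 → 9 + 64 = 73 bp
Sorted largest to smallest: 73, 41 bp.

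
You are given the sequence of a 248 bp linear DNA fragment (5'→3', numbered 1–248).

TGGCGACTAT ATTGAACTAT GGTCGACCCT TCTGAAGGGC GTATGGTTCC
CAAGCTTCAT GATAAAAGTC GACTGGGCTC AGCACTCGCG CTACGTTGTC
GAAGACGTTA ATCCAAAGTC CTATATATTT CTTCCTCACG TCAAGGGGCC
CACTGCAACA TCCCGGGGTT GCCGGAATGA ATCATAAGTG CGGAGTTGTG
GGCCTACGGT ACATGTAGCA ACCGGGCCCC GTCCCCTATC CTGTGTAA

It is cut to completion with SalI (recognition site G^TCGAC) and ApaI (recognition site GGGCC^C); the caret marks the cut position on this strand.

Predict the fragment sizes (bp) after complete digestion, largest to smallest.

SalI sites (GTCGAC) start at positions 22, 68.
SalI cuts after the first base of each site, so after positions 22, 68.
ApaI sites (GGGCCC) start at positions 146, 224.
ApaI cuts after base 5 of each site (before the last base), so after positions 150, 228.
Combined cut positions: 22, 68, 150, 228.
Linear molecule, 4 cuts → 5 fragments:
  1–22 → 22 bp
  23–68 → 46 bp
  69–150 → 82 bp
  151–228 → 78 bp
  229–248 → 20 bp
Sorted largest to smallest: 82, 78, 46, 22, 20 bp.

82, 78, 46, 22, 20 bp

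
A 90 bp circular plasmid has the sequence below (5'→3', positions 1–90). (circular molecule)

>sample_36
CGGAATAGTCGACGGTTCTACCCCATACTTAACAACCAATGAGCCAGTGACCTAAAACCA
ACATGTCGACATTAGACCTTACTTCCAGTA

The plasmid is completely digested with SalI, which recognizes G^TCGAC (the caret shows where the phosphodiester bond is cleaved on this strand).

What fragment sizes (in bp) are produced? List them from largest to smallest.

57, 33 bp

SalI sites (GTCGAC) start at positions 8, 65.
SalI cuts after the first base of each site, so after positions 8, 65.
Circular molecule, 2 cuts → 2 fragments:
  9–65 → 57 bp
  66–90 then 1–8 → 25 + 8 = 33 bp
Sorted largest to smallest: 57, 33 bp.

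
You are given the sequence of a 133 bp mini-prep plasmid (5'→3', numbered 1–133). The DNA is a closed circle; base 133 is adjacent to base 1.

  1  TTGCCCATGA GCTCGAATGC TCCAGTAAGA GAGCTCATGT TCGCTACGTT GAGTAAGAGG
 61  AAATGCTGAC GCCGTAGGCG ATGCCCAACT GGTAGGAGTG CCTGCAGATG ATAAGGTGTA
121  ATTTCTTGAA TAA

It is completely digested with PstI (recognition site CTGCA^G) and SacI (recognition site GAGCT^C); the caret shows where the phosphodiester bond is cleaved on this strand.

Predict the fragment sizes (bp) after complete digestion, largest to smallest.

71, 40, 22 bp

The PstI site (CTGCAG) starts at position 102.
PstI cuts after base 5 of each site (before the last base), so after position 106.
SacI sites (GAGCTC) start at positions 9, 31.
SacI cuts after base 5 of each site (before the last base), so after positions 13, 35.
Combined cut positions: 13, 35, 106.
Circular molecule, 3 cuts → 3 fragments:
  14–35 → 22 bp
  36–106 → 71 bp
  107–133 then 1–13 → 27 + 13 = 40 bp
Sorted largest to smallest: 71, 40, 22 bp.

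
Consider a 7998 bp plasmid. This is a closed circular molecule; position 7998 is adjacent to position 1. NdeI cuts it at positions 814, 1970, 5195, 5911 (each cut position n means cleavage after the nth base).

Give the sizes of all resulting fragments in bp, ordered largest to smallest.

Circular molecule, 4 cuts → 4 fragments:
  1970 − 814 = 1156 bp
  5195 − 1970 = 3225 bp
  5911 − 5195 = 716 bp
  wrap: 7998 − 5911 + 814 = 2901 bp
Sorted largest to smallest: 3225, 2901, 1156, 716 bp.

3225, 2901, 1156, 716 bp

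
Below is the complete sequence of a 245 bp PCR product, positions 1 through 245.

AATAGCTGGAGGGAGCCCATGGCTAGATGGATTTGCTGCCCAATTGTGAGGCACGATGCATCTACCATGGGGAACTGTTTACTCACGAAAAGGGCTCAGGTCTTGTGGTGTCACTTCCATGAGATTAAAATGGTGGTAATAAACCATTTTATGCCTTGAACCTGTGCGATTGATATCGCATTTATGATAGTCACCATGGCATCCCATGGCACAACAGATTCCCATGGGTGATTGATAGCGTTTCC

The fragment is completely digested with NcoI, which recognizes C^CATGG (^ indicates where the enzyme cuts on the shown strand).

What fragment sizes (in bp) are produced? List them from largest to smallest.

NcoI sites (CCATGG) start at positions 17, 65, 194, 204, 222.
NcoI cuts after the first base of each site, so after positions 17, 65, 194, 204, 222.
Linear molecule, 5 cuts → 6 fragments:
  1–17 → 17 bp
  18–65 → 48 bp
  66–194 → 129 bp
  195–204 → 10 bp
  205–222 → 18 bp
  223–245 → 23 bp
Sorted largest to smallest: 129, 48, 23, 18, 17, 10 bp.

129, 48, 23, 18, 17, 10 bp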